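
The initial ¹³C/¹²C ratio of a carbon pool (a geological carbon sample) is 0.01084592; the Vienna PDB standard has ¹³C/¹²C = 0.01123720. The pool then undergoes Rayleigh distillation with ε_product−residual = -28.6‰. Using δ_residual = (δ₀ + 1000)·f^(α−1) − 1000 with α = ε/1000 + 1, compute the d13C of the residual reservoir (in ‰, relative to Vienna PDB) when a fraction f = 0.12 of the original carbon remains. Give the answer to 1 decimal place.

25.5‰

δ₀ = (0.01084592/0.01123720 − 1)×1000 = (0.965180 − 1)×1000 = -34.820‰
α − 1 = ε/1000 = -0.0286
f^(α−1) = 0.12^(-0.0286) = 1.062516
δ_res = (-34.820 + 1000) × 1.062516 − 1000 = 1025.519 − 1000 = 25.52‰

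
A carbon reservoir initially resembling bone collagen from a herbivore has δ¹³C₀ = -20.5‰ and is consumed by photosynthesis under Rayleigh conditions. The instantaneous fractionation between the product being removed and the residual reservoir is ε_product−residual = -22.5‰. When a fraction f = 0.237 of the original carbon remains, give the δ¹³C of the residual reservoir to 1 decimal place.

Rayleigh residual: δ_res = (δ₀ + 1000)·f^(α−1) − 1000
α = ε/1000 + 1 = 0.97750, so α − 1 = -0.02250
f^(α−1) = 0.237^(-0.02250) = 1.032924
δ_res = (-20.5 + 1000) × 1.032924 − 1000 = 1011.749 − 1000 = 11.75‰

11.7‰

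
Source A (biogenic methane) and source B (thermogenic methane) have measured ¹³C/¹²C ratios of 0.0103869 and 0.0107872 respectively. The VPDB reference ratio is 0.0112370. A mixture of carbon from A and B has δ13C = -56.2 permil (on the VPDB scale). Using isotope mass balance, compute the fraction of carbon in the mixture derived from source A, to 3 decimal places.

0.454

δ_A = (0.0103869/0.0112370 − 1)×1000 = (0.924348 − 1)×1000 = -75.652 permil
δ_B = (0.0107872/0.0112370 − 1)×1000 = (0.959972 − 1)×1000 = -40.028 permil
f_A = (δ_mix − δ_B)/(δ_A − δ_B) = (-56.2 − (-40.028))/(-75.652 − (-40.028))
f_A = -16.172 / -35.623 = 0.4540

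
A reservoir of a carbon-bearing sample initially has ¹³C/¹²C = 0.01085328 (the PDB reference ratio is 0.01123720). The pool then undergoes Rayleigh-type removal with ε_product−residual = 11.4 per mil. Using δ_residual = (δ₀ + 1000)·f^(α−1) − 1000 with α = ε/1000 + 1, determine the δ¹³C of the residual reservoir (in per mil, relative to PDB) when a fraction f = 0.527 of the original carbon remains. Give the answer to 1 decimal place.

δ₀ = (0.01085328/0.01123720 − 1)×1000 = (0.965835 − 1)×1000 = -34.165 per mil
α − 1 = ε/1000 = 0.0114
f^(α−1) = 0.527^(0.0114) = 0.992724
δ_res = (-34.165 + 1000) × 0.992724 − 1000 = 958.808 − 1000 = -41.19 per mil

-41.2 per mil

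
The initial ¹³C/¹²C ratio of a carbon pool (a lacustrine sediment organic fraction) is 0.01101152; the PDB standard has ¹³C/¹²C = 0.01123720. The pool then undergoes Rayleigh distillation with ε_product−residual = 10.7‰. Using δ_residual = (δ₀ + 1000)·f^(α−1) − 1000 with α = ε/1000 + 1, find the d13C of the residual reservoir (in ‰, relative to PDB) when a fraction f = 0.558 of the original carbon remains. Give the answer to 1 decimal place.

-26.2‰

δ₀ = (0.01101152/0.01123720 − 1)×1000 = (0.979917 − 1)×1000 = -20.083‰
α − 1 = ε/1000 = 0.0107
f^(α−1) = 0.558^(0.0107) = 0.993777
δ_res = (-20.083 + 1000) × 0.993777 − 1000 = 973.819 − 1000 = -26.18‰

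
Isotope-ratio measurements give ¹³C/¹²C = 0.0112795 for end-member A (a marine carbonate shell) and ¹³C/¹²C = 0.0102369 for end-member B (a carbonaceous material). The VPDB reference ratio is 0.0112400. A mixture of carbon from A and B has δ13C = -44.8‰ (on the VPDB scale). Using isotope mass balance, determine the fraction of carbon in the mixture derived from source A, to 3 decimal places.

δ_A = (0.0112795/0.0112400 − 1)×1000 = (1.003514 − 1)×1000 = 3.514‰
δ_B = (0.0102369/0.0112400 − 1)×1000 = (0.910756 − 1)×1000 = -89.244‰
f_A = (δ_mix − δ_B)/(δ_A − δ_B) = (-44.8 − (-89.244))/(3.514 − (-89.244))
f_A = 44.444 / 92.758 = 0.4791

0.479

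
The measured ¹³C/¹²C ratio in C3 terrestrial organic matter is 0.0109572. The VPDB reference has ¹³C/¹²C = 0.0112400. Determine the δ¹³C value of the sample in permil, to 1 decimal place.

-25.2 permil

δ¹³C = (R_sample / R_standard − 1) × 1000
R_sample / R_standard = 0.0109572 / 0.0112400 = 0.974840
δ¹³C = (0.974840 − 1) × 1000 = -25.16 permil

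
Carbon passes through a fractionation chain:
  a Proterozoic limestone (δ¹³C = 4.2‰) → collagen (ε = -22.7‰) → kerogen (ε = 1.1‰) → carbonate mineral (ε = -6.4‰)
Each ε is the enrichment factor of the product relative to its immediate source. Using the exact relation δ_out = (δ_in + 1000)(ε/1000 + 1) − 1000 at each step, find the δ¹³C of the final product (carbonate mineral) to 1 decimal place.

-23.8‰

step 1: δ = (4.20 + 1000)·(-22.7/1000 + 1) − 1000 = -18.60‰
step 2: δ = (-18.60 + 1000)·(1.1/1000 + 1) − 1000 = -17.52‰
step 3: δ = (-17.52 + 1000)·(-6.4/1000 + 1) − 1000 = -23.80‰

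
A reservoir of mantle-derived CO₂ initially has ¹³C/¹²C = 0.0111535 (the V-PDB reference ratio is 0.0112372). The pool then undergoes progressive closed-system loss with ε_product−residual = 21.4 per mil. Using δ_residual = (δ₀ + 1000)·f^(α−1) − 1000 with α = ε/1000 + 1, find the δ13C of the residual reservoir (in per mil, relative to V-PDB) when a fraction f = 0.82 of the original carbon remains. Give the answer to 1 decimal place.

-11.7 per mil

δ₀ = (0.0111535/0.0112372 − 1)×1000 = (0.992552 − 1)×1000 = -7.448 per mil
α − 1 = ε/1000 = 0.0214
f^(α−1) = 0.82^(0.0214) = 0.995762
δ_res = (-7.448 + 1000) × 0.995762 − 1000 = 988.345 − 1000 = -11.65 per mil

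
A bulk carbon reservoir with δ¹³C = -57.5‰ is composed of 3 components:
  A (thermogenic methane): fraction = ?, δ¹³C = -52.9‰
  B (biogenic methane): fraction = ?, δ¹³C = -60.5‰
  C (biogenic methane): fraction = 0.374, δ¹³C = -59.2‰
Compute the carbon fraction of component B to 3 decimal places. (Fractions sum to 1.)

0.295

Let f_B and f_A be the unknown fractions; fractions sum to 1 so f_B + f_A = 0.626.
Mass balance: Σ fᵢ·δᵢ = δ_bulk ⇒ f_B·(-60.5) + f_A·(-52.9) = -57.5 − (-22.141) = -35.359
Substitute f_A = 0.626 − f_B:
f_B·(-60.5 − -52.9) = -35.359 − 0.626×(-52.9) = -2.244
f_B = -2.244 / -7.6 = 0.2952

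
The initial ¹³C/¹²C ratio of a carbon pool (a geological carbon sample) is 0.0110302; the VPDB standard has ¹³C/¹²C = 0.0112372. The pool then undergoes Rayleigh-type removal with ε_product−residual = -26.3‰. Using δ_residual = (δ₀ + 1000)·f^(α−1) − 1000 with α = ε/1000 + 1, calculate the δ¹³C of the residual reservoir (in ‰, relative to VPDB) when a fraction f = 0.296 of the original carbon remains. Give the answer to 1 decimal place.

δ₀ = (0.0110302/0.0112372 − 1)×1000 = (0.981579 − 1)×1000 = -18.421‰
α − 1 = ε/1000 = -0.0263
f^(α−1) = 0.296^(-0.0263) = 1.032536
δ_res = (-18.421 + 1000) × 1.032536 − 1000 = 1013.515 − 1000 = 13.52‰

13.5‰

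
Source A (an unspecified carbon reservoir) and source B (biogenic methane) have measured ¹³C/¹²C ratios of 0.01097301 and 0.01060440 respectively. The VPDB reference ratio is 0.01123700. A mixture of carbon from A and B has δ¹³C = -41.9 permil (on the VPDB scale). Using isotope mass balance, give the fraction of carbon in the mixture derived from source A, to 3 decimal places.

0.439

δ_A = (0.01097301/0.01123700 − 1)×1000 = (0.976507 − 1)×1000 = -23.493 permil
δ_B = (0.01060440/0.01123700 − 1)×1000 = (0.943704 − 1)×1000 = -56.296 permil
f_A = (δ_mix − δ_B)/(δ_A − δ_B) = (-41.9 − (-56.296))/(-23.493 − (-56.296))
f_A = 14.396 / 32.803 = 0.4389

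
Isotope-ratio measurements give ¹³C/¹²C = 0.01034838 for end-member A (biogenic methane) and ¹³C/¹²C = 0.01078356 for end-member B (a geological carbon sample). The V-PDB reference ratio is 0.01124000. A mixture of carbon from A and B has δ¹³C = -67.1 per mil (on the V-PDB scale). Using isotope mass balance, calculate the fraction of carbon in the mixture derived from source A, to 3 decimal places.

0.684

δ_A = (0.01034838/0.01124000 − 1)×1000 = (0.920674 − 1)×1000 = -79.326 per mil
δ_B = (0.01078356/0.01124000 − 1)×1000 = (0.959391 − 1)×1000 = -40.609 per mil
f_A = (δ_mix − δ_B)/(δ_A − δ_B) = (-67.1 − (-40.609))/(-79.326 − (-40.609))
f_A = -26.491 / -38.717 = 0.6842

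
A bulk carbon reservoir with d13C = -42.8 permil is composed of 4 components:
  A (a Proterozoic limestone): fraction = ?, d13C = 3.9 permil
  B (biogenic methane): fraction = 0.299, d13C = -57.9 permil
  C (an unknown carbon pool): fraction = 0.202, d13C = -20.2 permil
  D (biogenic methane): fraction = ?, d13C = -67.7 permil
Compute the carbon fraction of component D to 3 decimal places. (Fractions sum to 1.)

Let f_D and f_A be the unknown fractions; fractions sum to 1 so f_D + f_A = 0.499.
Mass balance: Σ fᵢ·δᵢ = δ_bulk ⇒ f_D·(-67.7) + f_A·(3.9) = -42.8 − (-21.392) = -21.407
Substitute f_A = 0.499 − f_D:
f_D·(-67.7 − 3.9) = -21.407 − 0.499×(3.9) = -23.354
f_D = -23.354 / -71.6 = 0.3262

0.326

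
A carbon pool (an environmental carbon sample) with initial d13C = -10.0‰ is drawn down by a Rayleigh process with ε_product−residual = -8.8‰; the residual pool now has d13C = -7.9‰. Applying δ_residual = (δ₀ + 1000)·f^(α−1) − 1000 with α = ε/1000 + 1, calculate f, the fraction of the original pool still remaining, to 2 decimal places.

0.79

α − 1 = ε/1000 = -0.0088
(δ_res + 1000)/(δ₀ + 1000) = (-7.9 + 1000)/(-10.0 + 1000) = 992.1/990.0 = 1.002121
f = 1.002121^(1/-0.0088) = exp(ln(1.002121)/-0.0088) = exp(0.00212/-0.0088)
f = exp(-0.2408) = 0.7860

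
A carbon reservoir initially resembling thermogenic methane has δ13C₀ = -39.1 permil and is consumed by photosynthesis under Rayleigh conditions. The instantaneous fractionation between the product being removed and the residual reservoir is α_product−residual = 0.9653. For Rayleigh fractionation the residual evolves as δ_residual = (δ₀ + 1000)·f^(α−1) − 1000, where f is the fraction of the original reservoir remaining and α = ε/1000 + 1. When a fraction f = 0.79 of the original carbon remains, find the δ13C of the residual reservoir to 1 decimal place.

-31.2 permil

Rayleigh residual: δ_res = (δ₀ + 1000)·f^(α−1) − 1000
α − 1 = -0.03470
f^(α−1) = 0.79^(-0.03470) = 1.008213
δ_res = (-39.1 + 1000) × 1.008213 − 1000 = 968.792 − 1000 = -31.21 permil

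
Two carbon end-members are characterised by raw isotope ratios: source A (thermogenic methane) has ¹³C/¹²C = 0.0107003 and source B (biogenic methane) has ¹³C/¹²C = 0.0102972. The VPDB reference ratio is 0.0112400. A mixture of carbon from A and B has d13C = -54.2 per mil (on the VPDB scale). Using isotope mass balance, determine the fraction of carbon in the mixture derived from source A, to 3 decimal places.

δ_A = (0.0107003/0.0112400 − 1)×1000 = (0.951984 − 1)×1000 = -48.016 per mil
δ_B = (0.0102972/0.0112400 − 1)×1000 = (0.916121 − 1)×1000 = -83.879 per mil
f_A = (δ_mix − δ_B)/(δ_A − δ_B) = (-54.2 − (-83.879))/(-48.016 − (-83.879))
f_A = 29.679 / 35.863 = 0.8276

0.828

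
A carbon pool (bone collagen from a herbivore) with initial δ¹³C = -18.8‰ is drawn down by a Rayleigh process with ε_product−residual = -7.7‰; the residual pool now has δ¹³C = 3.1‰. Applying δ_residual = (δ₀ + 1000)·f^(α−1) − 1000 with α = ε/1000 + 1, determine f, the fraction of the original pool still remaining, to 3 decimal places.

0.057

α − 1 = ε/1000 = -0.0077
(δ_res + 1000)/(δ₀ + 1000) = (3.1 + 1000)/(-18.8 + 1000) = 1003.1/981.2 = 1.022320
f = 1.022320^(1/-0.0077) = exp(ln(1.022320)/-0.0077) = exp(0.02207/-0.0077)
f = exp(-2.8668) = 0.0569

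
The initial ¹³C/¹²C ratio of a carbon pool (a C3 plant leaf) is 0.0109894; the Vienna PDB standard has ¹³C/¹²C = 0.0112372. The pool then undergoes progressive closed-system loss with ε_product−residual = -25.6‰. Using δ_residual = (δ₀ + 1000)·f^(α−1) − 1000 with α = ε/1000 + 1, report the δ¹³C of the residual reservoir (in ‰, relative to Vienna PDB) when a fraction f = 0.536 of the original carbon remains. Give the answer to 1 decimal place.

-6.3‰

δ₀ = (0.0109894/0.0112372 − 1)×1000 = (0.977948 − 1)×1000 = -22.052‰
α − 1 = ε/1000 = -0.0256
f^(α−1) = 0.536^(-0.0256) = 1.016093
δ_res = (-22.052 + 1000) × 1.016093 − 1000 = 993.686 − 1000 = -6.31‰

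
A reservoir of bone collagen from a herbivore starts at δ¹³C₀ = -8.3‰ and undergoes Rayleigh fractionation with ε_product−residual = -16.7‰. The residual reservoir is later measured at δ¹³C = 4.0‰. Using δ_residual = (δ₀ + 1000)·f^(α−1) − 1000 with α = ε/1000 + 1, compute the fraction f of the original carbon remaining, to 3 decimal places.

α − 1 = ε/1000 = -0.0167
(δ_res + 1000)/(δ₀ + 1000) = (4.0 + 1000)/(-8.3 + 1000) = 1004.0/991.7 = 1.012403
f = 1.012403^(1/-0.0167) = exp(ln(1.012403)/-0.0167) = exp(0.01233/-0.0167)
f = exp(-0.7381) = 0.4780

0.478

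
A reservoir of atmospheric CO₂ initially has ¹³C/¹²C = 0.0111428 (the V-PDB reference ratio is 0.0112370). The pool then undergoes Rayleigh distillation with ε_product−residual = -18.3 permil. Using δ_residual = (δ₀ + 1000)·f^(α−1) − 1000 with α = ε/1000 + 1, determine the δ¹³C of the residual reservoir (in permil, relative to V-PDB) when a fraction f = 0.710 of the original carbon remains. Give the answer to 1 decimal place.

-2.1 permil

δ₀ = (0.0111428/0.0112370 − 1)×1000 = (0.991617 − 1)×1000 = -8.383 permil
α − 1 = ε/1000 = -0.0183
f^(α−1) = 0.710^(-0.0183) = 1.006287
δ_res = (-8.383 + 1000) × 1.006287 − 1000 = 997.852 − 1000 = -2.15 permil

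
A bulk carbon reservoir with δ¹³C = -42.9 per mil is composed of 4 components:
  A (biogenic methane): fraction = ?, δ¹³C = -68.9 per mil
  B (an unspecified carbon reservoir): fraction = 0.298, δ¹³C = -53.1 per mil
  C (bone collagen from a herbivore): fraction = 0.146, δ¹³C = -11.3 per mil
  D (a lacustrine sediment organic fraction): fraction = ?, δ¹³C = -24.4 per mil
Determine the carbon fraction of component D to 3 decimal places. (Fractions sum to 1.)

Let f_D and f_A be the unknown fractions; fractions sum to 1 so f_D + f_A = 0.556.
Mass balance: Σ fᵢ·δᵢ = δ_bulk ⇒ f_D·(-24.4) + f_A·(-68.9) = -42.9 − (-17.474) = -25.426
Substitute f_A = 0.556 − f_D:
f_D·(-24.4 − -68.9) = -25.426 − 0.556×(-68.9) = 12.882
f_D = 12.882 / 44.5 = 0.2895

0.289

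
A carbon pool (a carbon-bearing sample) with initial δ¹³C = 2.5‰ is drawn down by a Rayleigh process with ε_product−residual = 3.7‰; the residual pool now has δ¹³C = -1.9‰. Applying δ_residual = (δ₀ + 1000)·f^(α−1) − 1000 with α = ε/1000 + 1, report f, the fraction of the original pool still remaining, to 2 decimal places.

0.30

α − 1 = ε/1000 = 0.0037
(δ_res + 1000)/(δ₀ + 1000) = (-1.9 + 1000)/(2.5 + 1000) = 998.1/1002.5 = 0.995611
f = 0.995611^(1/0.0037) = exp(ln(0.995611)/0.0037) = exp(-0.00440/0.0037)
f = exp(-1.1888) = 0.3046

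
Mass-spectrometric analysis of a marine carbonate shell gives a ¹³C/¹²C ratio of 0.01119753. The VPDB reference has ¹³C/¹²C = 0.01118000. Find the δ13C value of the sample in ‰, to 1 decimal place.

1.6‰

δ13C = (R_sample / R_standard − 1) × 1000
R_sample / R_standard = 0.01119753 / 0.01118000 = 1.001568
δ13C = (1.001568 − 1) × 1000 = 1.57‰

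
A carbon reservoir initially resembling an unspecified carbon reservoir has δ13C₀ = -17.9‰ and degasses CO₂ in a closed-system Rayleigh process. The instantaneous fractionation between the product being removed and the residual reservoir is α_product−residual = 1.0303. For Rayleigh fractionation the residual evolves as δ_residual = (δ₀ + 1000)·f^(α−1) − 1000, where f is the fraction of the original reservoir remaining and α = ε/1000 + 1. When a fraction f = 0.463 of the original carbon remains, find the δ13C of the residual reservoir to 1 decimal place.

-40.5‰

Rayleigh residual: δ_res = (δ₀ + 1000)·f^(α−1) − 1000
α − 1 = 0.03030
f^(α−1) = 0.463^(0.03030) = 0.976938
δ_res = (-17.9 + 1000) × 0.976938 − 1000 = 959.451 − 1000 = -40.55‰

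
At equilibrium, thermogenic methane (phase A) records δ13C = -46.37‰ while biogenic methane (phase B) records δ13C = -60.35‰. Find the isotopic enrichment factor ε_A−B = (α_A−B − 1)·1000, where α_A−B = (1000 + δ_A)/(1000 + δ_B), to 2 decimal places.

α_A−B = (1000 + -46.37) / (1000 + -60.35) = 953.63 / 939.65 = 1.014878
ε_A−B = (1.014878 − 1) × 1000 = 14.878‰
(The approximation ε ≈ δ_A − δ_B would give 13.98‰.)

14.88‰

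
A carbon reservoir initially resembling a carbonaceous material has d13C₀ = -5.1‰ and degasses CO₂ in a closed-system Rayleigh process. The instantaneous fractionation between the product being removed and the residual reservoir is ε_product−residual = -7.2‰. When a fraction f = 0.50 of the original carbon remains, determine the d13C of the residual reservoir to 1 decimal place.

Rayleigh residual: δ_res = (δ₀ + 1000)·f^(α−1) − 1000
α = ε/1000 + 1 = 0.99280, so α − 1 = -0.00720
f^(α−1) = 0.50^(-0.00720) = 1.005003
δ_res = (-5.1 + 1000) × 1.005003 − 1000 = 999.878 − 1000 = -0.12‰

-0.1‰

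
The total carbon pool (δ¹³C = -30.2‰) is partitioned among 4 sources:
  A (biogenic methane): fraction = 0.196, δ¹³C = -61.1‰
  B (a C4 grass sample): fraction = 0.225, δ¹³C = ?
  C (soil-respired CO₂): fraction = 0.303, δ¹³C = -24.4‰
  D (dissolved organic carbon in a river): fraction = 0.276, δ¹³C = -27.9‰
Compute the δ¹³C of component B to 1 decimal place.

Isotope mass balance: δ_bulk = Σ fᵢ·δᵢ.
-30.2 = 0.196×(-61.1) + 0.225×δ_B + 0.303×(-24.4) + 0.276×(-27.9)
0.225·δ_B = -30.2 − (-27.069) = -3.131
δ_B = -3.131 / 0.225 = -13.91‰

-13.9‰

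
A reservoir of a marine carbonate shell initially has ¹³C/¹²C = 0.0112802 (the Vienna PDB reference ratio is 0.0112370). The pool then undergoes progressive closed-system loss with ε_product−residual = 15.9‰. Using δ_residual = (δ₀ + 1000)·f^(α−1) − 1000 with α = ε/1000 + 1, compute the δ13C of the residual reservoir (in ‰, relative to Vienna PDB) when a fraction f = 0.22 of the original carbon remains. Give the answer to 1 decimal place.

δ₀ = (0.0112802/0.0112370 − 1)×1000 = (1.003844 − 1)×1000 = 3.844‰
α − 1 = ε/1000 = 0.0159
f^(α−1) = 0.22^(0.0159) = 0.976213
δ_res = (3.844 + 1000) × 0.976213 − 1000 = 979.966 − 1000 = -20.03‰

-20.0‰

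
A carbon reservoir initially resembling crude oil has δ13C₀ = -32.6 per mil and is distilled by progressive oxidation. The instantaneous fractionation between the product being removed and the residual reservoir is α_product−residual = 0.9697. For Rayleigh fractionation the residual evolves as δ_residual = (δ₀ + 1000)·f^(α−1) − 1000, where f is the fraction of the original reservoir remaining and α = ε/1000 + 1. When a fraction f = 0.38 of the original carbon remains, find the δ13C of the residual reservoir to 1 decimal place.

-3.8 per mil

Rayleigh residual: δ_res = (δ₀ + 1000)·f^(α−1) − 1000
α − 1 = -0.03030
f^(α−1) = 0.38^(-0.03030) = 1.029752
δ_res = (-32.6 + 1000) × 1.029752 − 1000 = 996.182 − 1000 = -3.82 per mil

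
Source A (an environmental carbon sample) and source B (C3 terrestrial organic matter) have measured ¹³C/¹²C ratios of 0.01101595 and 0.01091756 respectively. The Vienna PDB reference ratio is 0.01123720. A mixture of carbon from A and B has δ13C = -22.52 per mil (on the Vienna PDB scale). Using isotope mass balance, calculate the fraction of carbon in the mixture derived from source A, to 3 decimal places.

δ_A = (0.01101595/0.01123720 − 1)×1000 = (0.980311 − 1)×1000 = -19.689 per mil
δ_B = (0.01091756/0.01123720 − 1)×1000 = (0.971555 − 1)×1000 = -28.445 per mil
f_A = (δ_mix − δ_B)/(δ_A − δ_B) = (-22.52 − (-28.445))/(-19.689 − (-28.445))
f_A = 5.925 / 8.756 = 0.6767

0.677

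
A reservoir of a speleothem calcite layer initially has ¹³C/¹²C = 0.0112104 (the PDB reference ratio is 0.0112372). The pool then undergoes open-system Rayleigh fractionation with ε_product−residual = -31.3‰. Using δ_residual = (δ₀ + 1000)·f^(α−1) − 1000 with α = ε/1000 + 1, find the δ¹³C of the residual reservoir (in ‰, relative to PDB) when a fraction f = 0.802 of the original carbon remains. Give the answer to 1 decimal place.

δ₀ = (0.0112104/0.0112372 − 1)×1000 = (0.997615 − 1)×1000 = -2.385‰
α − 1 = ε/1000 = -0.0313
f^(α−1) = 0.802^(-0.0313) = 1.006930
δ_res = (-2.385 + 1000) × 1.006930 − 1000 = 1004.529 − 1000 = 4.53‰

4.5‰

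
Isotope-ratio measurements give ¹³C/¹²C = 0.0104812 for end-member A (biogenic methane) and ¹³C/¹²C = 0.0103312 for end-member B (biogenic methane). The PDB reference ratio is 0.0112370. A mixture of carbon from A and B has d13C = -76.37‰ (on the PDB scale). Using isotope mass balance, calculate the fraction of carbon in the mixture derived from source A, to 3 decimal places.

0.318

δ_A = (0.0104812/0.0112370 − 1)×1000 = (0.932740 − 1)×1000 = -67.260‰
δ_B = (0.0103312/0.0112370 − 1)×1000 = (0.919391 − 1)×1000 = -80.609‰
f_A = (δ_mix − δ_B)/(δ_A − δ_B) = (-76.37 − (-80.609))/(-67.260 − (-80.609))
f_A = 4.239 / 13.349 = 0.3175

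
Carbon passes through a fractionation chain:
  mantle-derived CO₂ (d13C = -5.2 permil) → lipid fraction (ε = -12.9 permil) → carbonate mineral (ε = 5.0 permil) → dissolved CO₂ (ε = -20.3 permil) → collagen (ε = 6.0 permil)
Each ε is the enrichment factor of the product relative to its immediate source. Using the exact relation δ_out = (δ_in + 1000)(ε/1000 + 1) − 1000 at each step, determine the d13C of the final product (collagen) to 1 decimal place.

-27.4 permil

step 1: δ = (-5.20 + 1000)·(-12.9/1000 + 1) − 1000 = -18.03 permil
step 2: δ = (-18.03 + 1000)·(5.0/1000 + 1) − 1000 = -13.12 permil
step 3: δ = (-13.12 + 1000)·(-20.3/1000 + 1) − 1000 = -33.16 permil
step 4: δ = (-33.16 + 1000)·(6.0/1000 + 1) − 1000 = -27.36 permil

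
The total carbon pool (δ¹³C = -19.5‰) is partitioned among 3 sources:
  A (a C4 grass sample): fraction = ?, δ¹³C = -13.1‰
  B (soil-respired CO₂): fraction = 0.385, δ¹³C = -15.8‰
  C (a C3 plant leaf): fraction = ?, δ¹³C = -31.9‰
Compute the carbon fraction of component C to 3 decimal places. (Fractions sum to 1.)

0.285

Let f_C and f_A be the unknown fractions; fractions sum to 1 so f_C + f_A = 0.615.
Mass balance: Σ fᵢ·δᵢ = δ_bulk ⇒ f_C·(-31.9) + f_A·(-13.1) = -19.5 − (-6.083) = -13.417
Substitute f_A = 0.615 − f_C:
f_C·(-31.9 − -13.1) = -13.417 − 0.615×(-13.1) = -5.361
f_C = -5.361 / -18.8 = 0.2851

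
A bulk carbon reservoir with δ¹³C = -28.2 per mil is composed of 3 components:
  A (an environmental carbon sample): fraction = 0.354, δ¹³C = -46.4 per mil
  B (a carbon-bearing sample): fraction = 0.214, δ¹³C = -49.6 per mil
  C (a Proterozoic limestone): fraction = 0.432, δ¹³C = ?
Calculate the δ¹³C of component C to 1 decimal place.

-2.7 per mil

Isotope mass balance: δ_bulk = Σ fᵢ·δᵢ.
-28.2 = 0.354×(-46.4) + 0.214×(-49.6) + 0.432×δ_C
0.432·δ_C = -28.2 − (-27.040) = -1.160
δ_C = -1.160 / 0.432 = -2.69 per mil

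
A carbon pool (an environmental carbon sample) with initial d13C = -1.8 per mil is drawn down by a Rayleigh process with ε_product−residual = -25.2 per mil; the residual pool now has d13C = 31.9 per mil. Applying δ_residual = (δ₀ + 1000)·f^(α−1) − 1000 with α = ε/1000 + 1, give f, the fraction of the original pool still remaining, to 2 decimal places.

α − 1 = ε/1000 = -0.0252
(δ_res + 1000)/(δ₀ + 1000) = (31.9 + 1000)/(-1.8 + 1000) = 1031.9/998.2 = 1.033761
f = 1.033761^(1/-0.0252) = exp(ln(1.033761)/-0.0252) = exp(0.03320/-0.0252)
f = exp(-1.3176) = 0.2678

0.27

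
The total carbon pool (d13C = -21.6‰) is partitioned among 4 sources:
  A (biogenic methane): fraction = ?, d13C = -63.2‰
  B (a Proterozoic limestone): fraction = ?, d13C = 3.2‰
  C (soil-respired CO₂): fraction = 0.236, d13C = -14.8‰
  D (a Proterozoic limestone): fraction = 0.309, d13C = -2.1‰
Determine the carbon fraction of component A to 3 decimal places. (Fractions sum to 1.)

0.285

Let f_A and f_B be the unknown fractions; fractions sum to 1 so f_A + f_B = 0.455.
Mass balance: Σ fᵢ·δᵢ = δ_bulk ⇒ f_A·(-63.2) + f_B·(3.2) = -21.6 − (-4.142) = -17.458
Substitute f_B = 0.455 − f_A:
f_A·(-63.2 − 3.2) = -17.458 − 0.455×(3.2) = -18.914
f_A = -18.914 / -66.4 = 0.2849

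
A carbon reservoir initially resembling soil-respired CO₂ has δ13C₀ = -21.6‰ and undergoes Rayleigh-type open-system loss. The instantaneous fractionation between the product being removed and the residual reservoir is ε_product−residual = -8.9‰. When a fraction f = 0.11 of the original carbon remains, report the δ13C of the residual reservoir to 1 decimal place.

Rayleigh residual: δ_res = (δ₀ + 1000)·f^(α−1) − 1000
α = ε/1000 + 1 = 0.99110, so α − 1 = -0.00890
f^(α−1) = 0.11^(-0.00890) = 1.019839
δ_res = (-21.6 + 1000) × 1.019839 − 1000 = 997.810 − 1000 = -2.19‰

-2.2‰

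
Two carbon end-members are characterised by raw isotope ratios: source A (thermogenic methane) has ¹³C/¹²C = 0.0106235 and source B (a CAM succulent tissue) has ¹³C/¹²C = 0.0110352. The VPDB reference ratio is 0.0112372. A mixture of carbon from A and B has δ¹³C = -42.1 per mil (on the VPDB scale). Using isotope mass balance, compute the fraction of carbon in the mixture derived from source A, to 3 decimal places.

δ_A = (0.0106235/0.0112372 − 1)×1000 = (0.945387 − 1)×1000 = -54.613 per mil
δ_B = (0.0110352/0.0112372 − 1)×1000 = (0.982024 − 1)×1000 = -17.976 per mil
f_A = (δ_mix − δ_B)/(δ_A − δ_B) = (-42.1 − (-17.976))/(-54.613 − (-17.976))
f_A = -24.124 / -36.637 = 0.6585

0.658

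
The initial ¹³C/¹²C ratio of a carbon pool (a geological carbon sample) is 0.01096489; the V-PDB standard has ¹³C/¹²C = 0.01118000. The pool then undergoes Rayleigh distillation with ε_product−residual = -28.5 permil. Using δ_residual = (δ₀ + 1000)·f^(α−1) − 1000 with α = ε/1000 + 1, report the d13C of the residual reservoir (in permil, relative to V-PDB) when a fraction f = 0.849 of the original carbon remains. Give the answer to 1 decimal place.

δ₀ = (0.01096489/0.01118000 − 1)×1000 = (0.980759 − 1)×1000 = -19.241 permil
α − 1 = ε/1000 = -0.0285
f^(α−1) = 0.849^(-0.0285) = 1.004676
δ_res = (-19.241 + 1000) × 1.004676 − 1000 = 985.346 − 1000 = -14.65 permil

-14.7 permil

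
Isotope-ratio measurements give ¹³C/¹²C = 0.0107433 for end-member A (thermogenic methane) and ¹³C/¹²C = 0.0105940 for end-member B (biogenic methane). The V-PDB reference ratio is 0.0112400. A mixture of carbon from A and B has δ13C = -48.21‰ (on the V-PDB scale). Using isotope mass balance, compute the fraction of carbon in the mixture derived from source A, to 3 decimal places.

0.697

δ_A = (0.0107433/0.0112400 − 1)×1000 = (0.955810 − 1)×1000 = -44.190‰
δ_B = (0.0105940/0.0112400 − 1)×1000 = (0.942527 − 1)×1000 = -57.473‰
f_A = (δ_mix − δ_B)/(δ_A − δ_B) = (-48.21 − (-57.473))/(-44.190 − (-57.473))
f_A = 9.263 / 13.283 = 0.6974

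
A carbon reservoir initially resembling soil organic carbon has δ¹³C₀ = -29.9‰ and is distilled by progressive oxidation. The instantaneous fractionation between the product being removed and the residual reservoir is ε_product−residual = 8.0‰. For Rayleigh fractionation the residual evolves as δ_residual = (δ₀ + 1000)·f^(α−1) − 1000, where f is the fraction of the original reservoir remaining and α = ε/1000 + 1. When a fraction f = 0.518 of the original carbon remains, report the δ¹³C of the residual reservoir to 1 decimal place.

Rayleigh residual: δ_res = (δ₀ + 1000)·f^(α−1) − 1000
α = ε/1000 + 1 = 1.00800, so α − 1 = 0.00800
f^(α−1) = 0.518^(0.00800) = 0.994752
δ_res = (-29.9 + 1000) × 0.994752 − 1000 = 965.009 − 1000 = -34.99‰

-35.0‰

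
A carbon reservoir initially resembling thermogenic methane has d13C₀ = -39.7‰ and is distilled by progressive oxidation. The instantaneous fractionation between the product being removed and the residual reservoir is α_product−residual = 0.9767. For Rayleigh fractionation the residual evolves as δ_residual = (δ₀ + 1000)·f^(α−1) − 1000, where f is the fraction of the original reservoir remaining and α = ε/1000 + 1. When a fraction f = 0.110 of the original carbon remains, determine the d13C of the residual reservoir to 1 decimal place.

Rayleigh residual: δ_res = (δ₀ + 1000)·f^(α−1) − 1000
α − 1 = -0.02330
f^(α−1) = 0.110^(-0.02330) = 1.052775
δ_res = (-39.7 + 1000) × 1.052775 − 1000 = 1010.980 − 1000 = 10.98‰

11.0‰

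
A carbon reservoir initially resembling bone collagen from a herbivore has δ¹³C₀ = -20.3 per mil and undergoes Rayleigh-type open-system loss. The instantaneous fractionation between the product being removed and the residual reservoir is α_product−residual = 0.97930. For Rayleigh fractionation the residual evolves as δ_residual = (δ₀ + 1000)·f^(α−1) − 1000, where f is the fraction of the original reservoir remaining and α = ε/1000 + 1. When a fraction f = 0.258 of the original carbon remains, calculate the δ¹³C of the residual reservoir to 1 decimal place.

7.6 per mil

Rayleigh residual: δ_res = (δ₀ + 1000)·f^(α−1) − 1000
α − 1 = -0.02070
f^(α−1) = 0.258^(-0.02070) = 1.028441
δ_res = (-20.3 + 1000) × 1.028441 − 1000 = 1007.564 − 1000 = 7.56 per mil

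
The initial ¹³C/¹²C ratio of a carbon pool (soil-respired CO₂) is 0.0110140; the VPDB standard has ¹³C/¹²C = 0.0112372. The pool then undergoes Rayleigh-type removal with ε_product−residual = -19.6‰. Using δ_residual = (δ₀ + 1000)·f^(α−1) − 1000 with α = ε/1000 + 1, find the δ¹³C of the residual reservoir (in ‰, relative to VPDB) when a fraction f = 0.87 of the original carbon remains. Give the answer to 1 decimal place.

-17.2‰

δ₀ = (0.0110140/0.0112372 − 1)×1000 = (0.980137 − 1)×1000 = -19.863‰
α − 1 = ε/1000 = -0.0196
f^(α−1) = 0.87^(-0.0196) = 1.002733
δ_res = (-19.863 + 1000) × 1.002733 − 1000 = 982.816 − 1000 = -17.18‰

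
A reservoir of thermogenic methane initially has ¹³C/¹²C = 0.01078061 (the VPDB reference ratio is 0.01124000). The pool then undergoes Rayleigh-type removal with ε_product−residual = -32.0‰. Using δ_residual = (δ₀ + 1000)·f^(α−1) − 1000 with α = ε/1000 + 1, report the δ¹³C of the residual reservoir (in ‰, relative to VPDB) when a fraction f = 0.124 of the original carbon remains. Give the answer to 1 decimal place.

δ₀ = (0.01078061/0.01124000 − 1)×1000 = (0.959129 − 1)×1000 = -40.871‰
α − 1 = ε/1000 = -0.0320
f^(α−1) = 0.124^(-0.0320) = 1.069081
δ_res = (-40.871 + 1000) × 1.069081 − 1000 = 1025.386 − 1000 = 25.39‰

25.4‰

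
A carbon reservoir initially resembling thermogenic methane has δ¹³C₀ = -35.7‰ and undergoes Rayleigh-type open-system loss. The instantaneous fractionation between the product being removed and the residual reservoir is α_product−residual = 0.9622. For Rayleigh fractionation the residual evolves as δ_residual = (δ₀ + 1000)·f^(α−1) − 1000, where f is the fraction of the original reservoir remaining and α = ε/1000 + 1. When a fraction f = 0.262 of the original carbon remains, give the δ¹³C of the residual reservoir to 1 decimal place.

Rayleigh residual: δ_res = (δ₀ + 1000)·f^(α−1) − 1000
α − 1 = -0.03780
f^(α−1) = 0.262^(-0.03780) = 1.051933
δ_res = (-35.7 + 1000) × 1.051933 − 1000 = 1014.379 − 1000 = 14.38‰

14.4‰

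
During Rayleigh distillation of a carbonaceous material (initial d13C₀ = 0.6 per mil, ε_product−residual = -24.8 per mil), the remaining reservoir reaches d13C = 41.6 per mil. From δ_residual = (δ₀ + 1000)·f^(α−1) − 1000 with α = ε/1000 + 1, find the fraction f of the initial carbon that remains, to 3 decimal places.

α − 1 = ε/1000 = -0.0248
(δ_res + 1000)/(δ₀ + 1000) = (41.6 + 1000)/(0.6 + 1000) = 1041.6/1000.6 = 1.040975
f = 1.040975^(1/-0.0248) = exp(ln(1.040975)/-0.0248) = exp(0.04016/-0.0248)
f = exp(-1.6193) = 0.1980

0.198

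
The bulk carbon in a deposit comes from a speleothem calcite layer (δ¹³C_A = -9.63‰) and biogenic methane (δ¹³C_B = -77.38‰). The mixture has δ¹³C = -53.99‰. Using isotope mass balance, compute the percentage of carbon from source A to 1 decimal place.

δ_mix = f_A·δ_A + (1 − f_A)·δ_B  ⇒  f_A = (δ_mix − δ_B)/(δ_A − δ_B)
f_A = (-53.99 − (-77.38)) / (-9.63 − (-77.38))
f_A = 23.39 / 67.75 = 0.3452

34.5%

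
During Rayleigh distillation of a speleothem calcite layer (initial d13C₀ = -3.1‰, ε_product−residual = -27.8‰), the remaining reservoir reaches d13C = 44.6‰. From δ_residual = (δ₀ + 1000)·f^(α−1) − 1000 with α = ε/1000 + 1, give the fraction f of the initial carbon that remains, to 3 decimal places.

0.186

α − 1 = ε/1000 = -0.0278
(δ_res + 1000)/(δ₀ + 1000) = (44.6 + 1000)/(-3.1 + 1000) = 1044.6/996.9 = 1.047848
f = 1.047848^(1/-0.0278) = exp(ln(1.047848)/-0.0278) = exp(0.04674/-0.0278)
f = exp(-1.6813) = 0.1861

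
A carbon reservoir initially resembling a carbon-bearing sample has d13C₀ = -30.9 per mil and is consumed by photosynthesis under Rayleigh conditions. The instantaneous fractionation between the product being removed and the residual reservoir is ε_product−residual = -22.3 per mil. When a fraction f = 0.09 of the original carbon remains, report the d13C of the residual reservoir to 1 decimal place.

Rayleigh residual: δ_res = (δ₀ + 1000)·f^(α−1) − 1000
α = ε/1000 + 1 = 0.97770, so α − 1 = -0.02230
f^(α−1) = 0.09^(-0.02230) = 1.055165
δ_res = (-30.9 + 1000) × 1.055165 − 1000 = 1022.560 − 1000 = 22.56 per mil

22.6 per mil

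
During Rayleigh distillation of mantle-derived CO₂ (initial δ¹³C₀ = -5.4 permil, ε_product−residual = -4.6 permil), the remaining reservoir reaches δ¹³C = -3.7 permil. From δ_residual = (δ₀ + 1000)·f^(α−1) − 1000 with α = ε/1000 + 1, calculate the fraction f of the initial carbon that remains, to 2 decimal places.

α − 1 = ε/1000 = -0.0046
(δ_res + 1000)/(δ₀ + 1000) = (-3.7 + 1000)/(-5.4 + 1000) = 996.3/994.6 = 1.001709
f = 1.001709^(1/-0.0046) = exp(ln(1.001709)/-0.0046) = exp(0.00171/-0.0046)
f = exp(-0.3713) = 0.6899

0.69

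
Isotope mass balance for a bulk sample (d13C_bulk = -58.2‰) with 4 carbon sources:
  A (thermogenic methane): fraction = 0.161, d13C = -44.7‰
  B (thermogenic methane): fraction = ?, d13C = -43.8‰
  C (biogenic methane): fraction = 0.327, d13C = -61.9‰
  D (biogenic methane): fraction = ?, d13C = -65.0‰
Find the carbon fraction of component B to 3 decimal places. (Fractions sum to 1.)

Let f_B and f_D be the unknown fractions; fractions sum to 1 so f_B + f_D = 0.512.
Mass balance: Σ fᵢ·δᵢ = δ_bulk ⇒ f_B·(-43.8) + f_D·(-65.0) = -58.2 − (-27.438) = -30.762
Substitute f_D = 0.512 − f_B:
f_B·(-43.8 − -65.0) = -30.762 − 0.512×(-65.0) = 2.518
f_B = 2.518 / 21.2 = 0.1188

0.119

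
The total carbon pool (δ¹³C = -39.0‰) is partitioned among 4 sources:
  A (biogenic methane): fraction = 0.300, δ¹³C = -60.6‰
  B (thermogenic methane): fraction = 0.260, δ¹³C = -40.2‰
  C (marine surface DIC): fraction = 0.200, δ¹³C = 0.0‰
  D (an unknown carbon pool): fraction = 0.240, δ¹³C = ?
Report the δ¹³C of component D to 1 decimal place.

-43.2‰

Isotope mass balance: δ_bulk = Σ fᵢ·δᵢ.
-39.0 = 0.300×(-60.6) + 0.260×(-40.2) + 0.200×(-0.0) + 0.240×δ_D
0.240·δ_D = -39.0 − (-28.632) = -10.368
δ_D = -10.368 / 0.240 = -43.20‰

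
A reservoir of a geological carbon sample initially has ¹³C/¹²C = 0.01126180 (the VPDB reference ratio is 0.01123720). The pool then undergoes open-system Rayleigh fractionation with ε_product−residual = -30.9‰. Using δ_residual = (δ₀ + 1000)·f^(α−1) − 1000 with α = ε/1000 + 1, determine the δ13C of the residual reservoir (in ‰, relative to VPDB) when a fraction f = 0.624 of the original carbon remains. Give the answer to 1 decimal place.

δ₀ = (0.01126180/0.01123720 − 1)×1000 = (1.002189 − 1)×1000 = 2.189‰
α − 1 = ε/1000 = -0.0309
f^(α−1) = 0.624^(-0.0309) = 1.014679
δ_res = (2.189 + 1000) × 1.014679 − 1000 = 1016.901 − 1000 = 16.90‰

16.9‰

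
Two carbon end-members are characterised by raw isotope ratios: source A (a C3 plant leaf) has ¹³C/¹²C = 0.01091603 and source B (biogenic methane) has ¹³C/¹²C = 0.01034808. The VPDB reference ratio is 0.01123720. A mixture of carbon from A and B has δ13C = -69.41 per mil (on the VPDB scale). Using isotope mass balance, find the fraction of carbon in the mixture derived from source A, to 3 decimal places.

0.192

δ_A = (0.01091603/0.01123720 − 1)×1000 = (0.971419 − 1)×1000 = -28.581 per mil
δ_B = (0.01034808/0.01123720 − 1)×1000 = (0.920877 − 1)×1000 = -79.123 per mil
f_A = (δ_mix − δ_B)/(δ_A − δ_B) = (-69.41 − (-79.123))/(-28.581 − (-79.123))
f_A = 9.713 / 50.542 = 0.1922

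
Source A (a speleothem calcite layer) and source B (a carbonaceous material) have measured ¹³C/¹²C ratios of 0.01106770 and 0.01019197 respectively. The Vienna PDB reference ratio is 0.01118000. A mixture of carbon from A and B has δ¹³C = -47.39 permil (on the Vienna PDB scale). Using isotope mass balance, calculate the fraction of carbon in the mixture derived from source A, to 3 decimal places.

0.523

δ_A = (0.01106770/0.01118000 − 1)×1000 = (0.989955 − 1)×1000 = -10.045 permil
δ_B = (0.01019197/0.01118000 − 1)×1000 = (0.911625 − 1)×1000 = -88.375 permil
f_A = (δ_mix − δ_B)/(δ_A − δ_B) = (-47.39 − (-88.375))/(-10.045 − (-88.375))
f_A = 40.985 / 78.330 = 0.5232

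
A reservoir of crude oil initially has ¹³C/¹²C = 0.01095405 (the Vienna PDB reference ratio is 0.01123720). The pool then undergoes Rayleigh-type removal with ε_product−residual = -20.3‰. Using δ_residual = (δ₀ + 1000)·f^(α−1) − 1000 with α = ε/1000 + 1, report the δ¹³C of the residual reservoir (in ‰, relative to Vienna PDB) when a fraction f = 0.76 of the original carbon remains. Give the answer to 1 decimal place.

-19.8‰

δ₀ = (0.01095405/0.01123720 − 1)×1000 = (0.974802 − 1)×1000 = -25.198‰
α − 1 = ε/1000 = -0.0203
f^(α−1) = 0.76^(-0.0203) = 1.005587
δ_res = (-25.198 + 1000) × 1.005587 − 1000 = 980.248 − 1000 = -19.75‰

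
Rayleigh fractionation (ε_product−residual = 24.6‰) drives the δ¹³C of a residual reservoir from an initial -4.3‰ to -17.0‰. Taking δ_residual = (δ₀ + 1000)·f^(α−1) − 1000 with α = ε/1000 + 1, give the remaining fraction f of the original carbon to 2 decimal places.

α − 1 = ε/1000 = 0.0246
(δ_res + 1000)/(δ₀ + 1000) = (-17.0 + 1000)/(-4.3 + 1000) = 983.0/995.7 = 0.987245
f = 0.987245^(1/0.0246) = exp(ln(0.987245)/0.0246) = exp(-0.01284/0.0246)
f = exp(-0.5218) = 0.5934

0.59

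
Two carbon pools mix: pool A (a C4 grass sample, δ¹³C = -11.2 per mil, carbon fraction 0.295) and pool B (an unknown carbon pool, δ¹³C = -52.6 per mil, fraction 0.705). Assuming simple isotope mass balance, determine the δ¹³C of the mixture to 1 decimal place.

δ_mix = f_A·δ_A + f_B·δ_B
δ_mix = 0.295 × (-11.2) + 0.705 × (-52.6)
δ_mix = -3.30 + -37.08 = -40.39 per mil

-40.4 per mil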